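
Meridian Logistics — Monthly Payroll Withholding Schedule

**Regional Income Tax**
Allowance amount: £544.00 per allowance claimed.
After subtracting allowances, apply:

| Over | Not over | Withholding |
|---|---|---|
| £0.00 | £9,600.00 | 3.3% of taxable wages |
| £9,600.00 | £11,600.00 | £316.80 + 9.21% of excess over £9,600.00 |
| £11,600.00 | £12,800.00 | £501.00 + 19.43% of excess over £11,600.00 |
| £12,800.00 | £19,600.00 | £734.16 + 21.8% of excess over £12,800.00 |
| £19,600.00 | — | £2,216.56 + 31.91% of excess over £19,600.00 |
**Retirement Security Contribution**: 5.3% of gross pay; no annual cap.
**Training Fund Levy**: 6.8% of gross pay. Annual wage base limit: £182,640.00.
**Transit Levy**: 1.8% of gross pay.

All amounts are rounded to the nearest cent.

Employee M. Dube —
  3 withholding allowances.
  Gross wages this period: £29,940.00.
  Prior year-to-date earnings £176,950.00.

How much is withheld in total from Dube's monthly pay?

Regional Income Tax: taxable = £29,940.00 − 3×£544.00 = £28,308.00
  £2,216.56 + 31.91% × (£28,308.00 − £19,600.00) = £2,216.56 + 31.91% × £8,708.00 = £4,995.28
Retirement Security Contribution: 5.3% × £29,940.00 = £1,586.82
Training Fund Levy: cap £182,640.00 − YTD £176,950.00 = £5,690.00 subject; 6.8% × £5,690.00 = £386.92
Transit Levy: 1.8% × £29,940.00 = £538.92
Total: £4,995.28 + £1,586.82 + £386.92 + £538.92 = £7,507.94

£7,507.94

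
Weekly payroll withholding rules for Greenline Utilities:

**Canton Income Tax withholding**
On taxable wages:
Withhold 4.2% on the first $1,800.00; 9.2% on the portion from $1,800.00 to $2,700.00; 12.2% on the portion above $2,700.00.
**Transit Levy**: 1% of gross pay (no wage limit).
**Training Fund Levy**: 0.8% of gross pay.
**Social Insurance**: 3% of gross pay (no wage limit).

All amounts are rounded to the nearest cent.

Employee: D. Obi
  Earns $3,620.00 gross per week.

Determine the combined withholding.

$444.40

Canton Income Tax: taxable = $3,620.00
  $158.40 + 12.2% × ($3,620.00 − $2,700.00) = $158.40 + 12.2% × $920.00 = $270.64
Transit Levy: 1% × $3,620.00 = $36.20
Training Fund Levy: 0.8% × $3,620.00 = $28.96
Social Insurance: 3% × $3,620.00 = $108.60
Total: $270.64 + $36.20 + $28.96 + $108.60 = $444.40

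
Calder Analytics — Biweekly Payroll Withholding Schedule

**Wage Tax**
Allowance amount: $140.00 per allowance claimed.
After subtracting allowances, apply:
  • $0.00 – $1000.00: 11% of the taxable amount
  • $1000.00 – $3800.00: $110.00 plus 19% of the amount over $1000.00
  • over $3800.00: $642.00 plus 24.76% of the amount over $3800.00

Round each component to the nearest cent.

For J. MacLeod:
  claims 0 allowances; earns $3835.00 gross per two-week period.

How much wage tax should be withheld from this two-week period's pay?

$650.67

Wage Tax: taxable = $3835.00
  $642.00 + 24.76% × ($3835.00 − $3800.00) = $642.00 + 24.76% × $35.00 = $650.67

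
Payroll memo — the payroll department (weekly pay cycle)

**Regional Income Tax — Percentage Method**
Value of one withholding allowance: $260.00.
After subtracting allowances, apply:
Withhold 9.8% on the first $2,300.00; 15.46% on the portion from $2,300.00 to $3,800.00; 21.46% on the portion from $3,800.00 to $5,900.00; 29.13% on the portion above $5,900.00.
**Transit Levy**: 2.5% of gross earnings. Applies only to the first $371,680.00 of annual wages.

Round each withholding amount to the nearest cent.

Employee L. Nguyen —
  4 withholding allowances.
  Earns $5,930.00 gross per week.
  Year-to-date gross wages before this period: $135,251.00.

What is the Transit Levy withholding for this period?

$148.25

Transit Levy: 2.5% × $5,930.00 = $148.25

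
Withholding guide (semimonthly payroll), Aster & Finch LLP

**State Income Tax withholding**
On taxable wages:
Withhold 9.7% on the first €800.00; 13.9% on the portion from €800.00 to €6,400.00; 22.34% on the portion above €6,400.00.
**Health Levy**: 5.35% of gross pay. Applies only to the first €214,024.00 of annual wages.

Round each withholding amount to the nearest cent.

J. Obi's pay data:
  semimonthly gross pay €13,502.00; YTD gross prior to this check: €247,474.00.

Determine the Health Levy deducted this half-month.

€0.00

Health Levy: YTD €247,474.00 ≥ cap €214,024.00 → €0.00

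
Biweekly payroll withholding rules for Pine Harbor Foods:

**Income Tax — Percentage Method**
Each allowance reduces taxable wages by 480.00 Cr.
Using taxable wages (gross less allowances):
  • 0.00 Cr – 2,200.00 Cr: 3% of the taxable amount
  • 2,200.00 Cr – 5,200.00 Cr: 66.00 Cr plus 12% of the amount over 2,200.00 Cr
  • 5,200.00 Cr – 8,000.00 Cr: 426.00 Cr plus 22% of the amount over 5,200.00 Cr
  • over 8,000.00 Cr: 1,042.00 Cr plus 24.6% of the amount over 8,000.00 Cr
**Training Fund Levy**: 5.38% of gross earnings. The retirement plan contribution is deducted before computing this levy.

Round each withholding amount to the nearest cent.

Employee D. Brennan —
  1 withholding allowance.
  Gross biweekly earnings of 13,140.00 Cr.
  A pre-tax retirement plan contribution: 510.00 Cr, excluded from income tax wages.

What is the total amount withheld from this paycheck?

2,742.39 Cr

Income Tax: taxable = 13,140.00 Cr − 510.00 Cr − 1×480.00 Cr = 12,150.00 Cr
  1,042.00 Cr + 24.6% × (12,150.00 Cr − 8,000.00 Cr) = 1,042.00 Cr + 24.6% × 4,150.00 Cr = 2,062.90 Cr
Training Fund Levy: 5.38% × 12,630.00 Cr = 679.49 Cr
Total: 2,062.90 Cr + 679.49 Cr = 2,742.39 Cr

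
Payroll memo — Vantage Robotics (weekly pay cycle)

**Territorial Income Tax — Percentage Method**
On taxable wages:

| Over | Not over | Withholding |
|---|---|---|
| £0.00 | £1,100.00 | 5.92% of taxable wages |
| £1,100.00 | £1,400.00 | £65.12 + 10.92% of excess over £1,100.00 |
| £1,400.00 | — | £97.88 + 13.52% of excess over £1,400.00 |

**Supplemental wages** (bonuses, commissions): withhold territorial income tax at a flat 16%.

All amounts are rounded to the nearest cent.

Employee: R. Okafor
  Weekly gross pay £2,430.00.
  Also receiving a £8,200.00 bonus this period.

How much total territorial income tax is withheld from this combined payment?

£1,549.14

Territorial Income Tax: taxable = £2,430.00
  £97.88 + 13.52% × (£2,430.00 − £1,400.00) = £97.88 + 13.52% × £1,030.00 = £237.14
Supplemental (16% flat on bonus): 16% × £8,200.00 = £1,312.00
Total territorial income tax: £237.14 + £1,312.00 = £1,549.14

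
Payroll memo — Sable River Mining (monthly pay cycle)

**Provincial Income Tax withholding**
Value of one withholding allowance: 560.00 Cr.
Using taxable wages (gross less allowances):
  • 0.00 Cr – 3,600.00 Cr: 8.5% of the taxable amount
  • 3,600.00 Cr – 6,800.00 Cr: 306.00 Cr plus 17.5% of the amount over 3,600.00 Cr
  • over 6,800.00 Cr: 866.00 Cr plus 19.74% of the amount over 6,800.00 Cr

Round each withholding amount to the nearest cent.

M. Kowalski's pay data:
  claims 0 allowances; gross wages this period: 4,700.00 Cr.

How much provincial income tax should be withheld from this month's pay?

Provincial Income Tax: taxable = 4,700.00 Cr
  306.00 Cr + 17.5% × (4,700.00 Cr − 3,600.00 Cr) = 306.00 Cr + 17.5% × 1,100.00 Cr = 498.50 Cr

498.50 Cr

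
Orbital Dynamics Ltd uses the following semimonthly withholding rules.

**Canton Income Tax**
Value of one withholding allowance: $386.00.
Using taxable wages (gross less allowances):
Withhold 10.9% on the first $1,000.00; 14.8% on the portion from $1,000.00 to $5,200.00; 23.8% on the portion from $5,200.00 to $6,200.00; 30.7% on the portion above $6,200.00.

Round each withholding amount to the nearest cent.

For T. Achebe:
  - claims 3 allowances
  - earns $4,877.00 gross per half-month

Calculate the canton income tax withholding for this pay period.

$511.41

Canton Income Tax: taxable = $4,877.00 − 3×$386.00 = $3,719.00
  $109.00 + 14.8% × ($3,719.00 − $1,000.00) = $109.00 + 14.8% × $2,719.00 = $511.41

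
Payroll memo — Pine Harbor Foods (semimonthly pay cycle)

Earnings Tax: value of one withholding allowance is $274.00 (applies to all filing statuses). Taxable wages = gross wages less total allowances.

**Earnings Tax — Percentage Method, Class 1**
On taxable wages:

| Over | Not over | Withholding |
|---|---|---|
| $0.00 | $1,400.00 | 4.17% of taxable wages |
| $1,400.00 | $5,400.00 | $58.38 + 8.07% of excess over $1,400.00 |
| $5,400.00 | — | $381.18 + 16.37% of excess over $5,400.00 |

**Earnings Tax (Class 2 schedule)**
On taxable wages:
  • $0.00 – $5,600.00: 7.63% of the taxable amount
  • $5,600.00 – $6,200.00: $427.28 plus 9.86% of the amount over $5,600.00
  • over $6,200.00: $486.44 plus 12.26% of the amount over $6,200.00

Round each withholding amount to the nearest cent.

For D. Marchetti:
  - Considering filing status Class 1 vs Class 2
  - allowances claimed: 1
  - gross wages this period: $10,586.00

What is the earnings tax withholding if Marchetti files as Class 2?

$990.57

Earnings Tax (Class 2): taxable = $10,586.00 − 1×$274.00 = $10,312.00
  $486.44 + 12.26% × ($10,312.00 − $6,200.00) = $486.44 + 12.26% × $4,112.00 = $990.57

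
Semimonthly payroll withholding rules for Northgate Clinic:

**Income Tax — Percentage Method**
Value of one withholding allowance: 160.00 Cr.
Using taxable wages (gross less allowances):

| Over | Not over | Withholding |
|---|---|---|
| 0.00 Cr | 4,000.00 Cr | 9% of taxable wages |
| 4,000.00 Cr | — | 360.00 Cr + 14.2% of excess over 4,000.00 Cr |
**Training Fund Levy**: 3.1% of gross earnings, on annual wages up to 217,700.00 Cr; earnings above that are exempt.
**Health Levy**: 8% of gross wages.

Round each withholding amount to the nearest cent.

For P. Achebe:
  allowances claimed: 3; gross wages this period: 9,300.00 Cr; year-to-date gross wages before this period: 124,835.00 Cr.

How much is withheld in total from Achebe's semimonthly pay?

2,076.74 Cr

Income Tax: taxable = 9,300.00 Cr − 3×160.00 Cr = 8,820.00 Cr
  360.00 Cr + 14.2% × (8,820.00 Cr − 4,000.00 Cr) = 360.00 Cr + 14.2% × 4,820.00 Cr = 1,044.44 Cr
Training Fund Levy: 3.1% × 9,300.00 Cr = 288.30 Cr
Health Levy: 8% × 9,300.00 Cr = 744.00 Cr
Total: 1,044.44 Cr + 288.30 Cr + 744.00 Cr = 2,076.74 Cr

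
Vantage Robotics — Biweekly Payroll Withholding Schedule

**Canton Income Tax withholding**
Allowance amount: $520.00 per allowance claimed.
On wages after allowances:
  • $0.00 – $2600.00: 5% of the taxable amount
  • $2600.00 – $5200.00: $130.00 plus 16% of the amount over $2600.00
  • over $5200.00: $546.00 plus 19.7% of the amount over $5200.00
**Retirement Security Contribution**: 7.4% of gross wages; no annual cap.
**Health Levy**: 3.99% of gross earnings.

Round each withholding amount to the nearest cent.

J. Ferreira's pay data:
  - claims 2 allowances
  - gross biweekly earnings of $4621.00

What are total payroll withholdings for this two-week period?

$813.29

Canton Income Tax: taxable = $4621.00 − 2×$520.00 = $3581.00
  $130.00 + 16% × ($3581.00 − $2600.00) = $130.00 + 16% × $981.00 = $286.96
Retirement Security Contribution: 7.4% × $4621.00 = $341.95
Health Levy: 3.99% × $4621.00 = $184.38
Total: $286.96 + $341.95 + $184.38 = $813.29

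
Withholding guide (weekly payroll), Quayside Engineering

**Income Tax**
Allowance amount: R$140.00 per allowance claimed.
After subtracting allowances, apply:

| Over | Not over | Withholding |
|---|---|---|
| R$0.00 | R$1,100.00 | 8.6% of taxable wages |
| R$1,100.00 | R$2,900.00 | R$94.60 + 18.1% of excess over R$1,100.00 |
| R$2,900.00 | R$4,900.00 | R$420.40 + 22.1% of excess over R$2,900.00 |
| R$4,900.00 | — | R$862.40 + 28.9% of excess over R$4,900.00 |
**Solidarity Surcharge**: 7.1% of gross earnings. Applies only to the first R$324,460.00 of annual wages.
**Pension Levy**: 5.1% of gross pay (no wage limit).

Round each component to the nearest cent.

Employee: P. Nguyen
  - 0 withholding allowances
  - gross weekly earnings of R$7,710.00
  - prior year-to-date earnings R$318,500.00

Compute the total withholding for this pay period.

R$2,490.86

Income Tax: taxable = R$7,710.00
  R$862.40 + 28.9% × (R$7,710.00 − R$4,900.00) = R$862.40 + 28.9% × R$2,810.00 = R$1,674.49
Solidarity Surcharge: cap R$324,460.00 − YTD R$318,500.00 = R$5,960.00 subject; 7.1% × R$5,960.00 = R$423.16
Pension Levy: 5.1% × R$7,710.00 = R$393.21
Total: R$1,674.49 + R$423.16 + R$393.21 = R$2,490.86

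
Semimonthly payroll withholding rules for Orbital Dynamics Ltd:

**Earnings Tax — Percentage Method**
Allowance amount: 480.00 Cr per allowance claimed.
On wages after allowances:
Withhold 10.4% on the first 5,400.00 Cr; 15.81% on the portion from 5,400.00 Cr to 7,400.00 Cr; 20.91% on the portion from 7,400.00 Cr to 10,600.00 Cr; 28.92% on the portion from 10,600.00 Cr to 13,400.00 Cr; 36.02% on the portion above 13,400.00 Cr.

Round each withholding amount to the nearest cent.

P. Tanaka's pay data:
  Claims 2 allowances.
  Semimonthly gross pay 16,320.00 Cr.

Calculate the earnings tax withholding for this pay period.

3,062.67 Cr

Earnings Tax: taxable = 16,320.00 Cr − 2×480.00 Cr = 15,360.00 Cr
  2,356.68 Cr + 36.02% × (15,360.00 Cr − 13,400.00 Cr) = 2,356.68 Cr + 36.02% × 1,960.00 Cr = 3,062.67 Cr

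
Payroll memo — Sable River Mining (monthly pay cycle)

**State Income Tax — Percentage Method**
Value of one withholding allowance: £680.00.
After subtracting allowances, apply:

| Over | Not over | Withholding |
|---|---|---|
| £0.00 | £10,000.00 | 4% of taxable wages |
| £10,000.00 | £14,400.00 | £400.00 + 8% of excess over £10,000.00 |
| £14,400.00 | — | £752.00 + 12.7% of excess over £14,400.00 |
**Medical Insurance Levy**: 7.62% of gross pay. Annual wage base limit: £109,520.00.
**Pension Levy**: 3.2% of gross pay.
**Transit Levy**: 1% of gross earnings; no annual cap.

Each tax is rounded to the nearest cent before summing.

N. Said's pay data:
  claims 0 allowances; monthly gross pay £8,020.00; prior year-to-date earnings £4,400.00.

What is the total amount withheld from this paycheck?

£1,268.76

State Income Tax: taxable = £8,020.00
  4% × £8,020.00 = £320.80
Medical Insurance Levy: 7.62% × £8,020.00 = £611.12
Pension Levy: 3.2% × £8,020.00 = £256.64
Transit Levy: 1% × £8,020.00 = £80.20
Total: £320.80 + £611.12 + £256.64 + £80.20 = £1,268.76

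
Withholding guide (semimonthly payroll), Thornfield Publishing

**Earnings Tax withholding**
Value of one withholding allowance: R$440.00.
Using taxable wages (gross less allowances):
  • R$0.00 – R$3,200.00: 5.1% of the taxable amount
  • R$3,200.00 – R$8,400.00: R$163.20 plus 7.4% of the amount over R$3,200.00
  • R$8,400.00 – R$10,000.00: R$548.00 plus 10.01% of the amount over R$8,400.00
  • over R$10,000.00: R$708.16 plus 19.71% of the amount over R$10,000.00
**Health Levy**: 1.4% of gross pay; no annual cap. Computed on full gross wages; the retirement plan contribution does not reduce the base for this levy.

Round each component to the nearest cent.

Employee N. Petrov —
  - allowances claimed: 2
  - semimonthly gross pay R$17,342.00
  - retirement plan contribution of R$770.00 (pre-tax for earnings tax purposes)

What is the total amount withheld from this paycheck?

R$2,072.84

Earnings Tax: taxable = R$17,342.00 − R$770.00 − 2×R$440.00 = R$15,692.00
  R$708.16 + 19.71% × (R$15,692.00 − R$10,000.00) = R$708.16 + 19.71% × R$5,692.00 = R$1,830.05
Health Levy: 1.4% × R$17,342.00 = R$242.79
Total: R$1,830.05 + R$242.79 = R$2,072.84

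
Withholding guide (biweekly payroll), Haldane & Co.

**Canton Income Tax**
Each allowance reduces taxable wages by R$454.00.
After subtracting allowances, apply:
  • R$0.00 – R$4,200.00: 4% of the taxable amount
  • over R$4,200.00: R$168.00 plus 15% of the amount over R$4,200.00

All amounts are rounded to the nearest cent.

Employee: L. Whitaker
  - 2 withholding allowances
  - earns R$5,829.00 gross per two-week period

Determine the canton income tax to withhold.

R$276.15

Canton Income Tax: taxable = R$5,829.00 − 2×R$454.00 = R$4,921.00
  R$168.00 + 15% × (R$4,921.00 − R$4,200.00) = R$168.00 + 15% × R$721.00 = R$276.15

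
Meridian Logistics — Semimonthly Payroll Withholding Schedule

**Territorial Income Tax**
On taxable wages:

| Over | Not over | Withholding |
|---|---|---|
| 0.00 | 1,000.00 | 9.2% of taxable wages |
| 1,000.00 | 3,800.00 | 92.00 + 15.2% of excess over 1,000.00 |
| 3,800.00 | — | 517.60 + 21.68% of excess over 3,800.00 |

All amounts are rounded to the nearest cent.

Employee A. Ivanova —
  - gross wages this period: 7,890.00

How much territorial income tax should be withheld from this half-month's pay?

Territorial Income Tax: taxable = 7,890.00
  517.60 + 21.68% × (7,890.00 − 3,800.00) = 517.60 + 21.68% × 4,090.00 = 1,404.31

1,404.31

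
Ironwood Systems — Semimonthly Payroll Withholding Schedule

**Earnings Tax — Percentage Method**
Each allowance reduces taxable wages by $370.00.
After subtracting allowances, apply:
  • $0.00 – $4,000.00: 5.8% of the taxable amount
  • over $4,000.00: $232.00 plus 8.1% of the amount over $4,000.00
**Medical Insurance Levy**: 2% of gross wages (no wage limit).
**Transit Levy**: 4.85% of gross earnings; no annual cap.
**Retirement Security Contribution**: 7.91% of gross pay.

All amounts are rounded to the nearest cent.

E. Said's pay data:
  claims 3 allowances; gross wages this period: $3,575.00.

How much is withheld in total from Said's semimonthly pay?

$670.64

Earnings Tax: taxable = $3,575.00 − 3×$370.00 = $2,465.00
  5.8% × $2,465.00 = $142.97
Medical Insurance Levy: 2% × $3,575.00 = $71.50
Transit Levy: 4.85% × $3,575.00 = $173.39
Retirement Security Contribution: 7.91% × $3,575.00 = $282.78
Total: $142.97 + $71.50 + $173.39 + $282.78 = $670.64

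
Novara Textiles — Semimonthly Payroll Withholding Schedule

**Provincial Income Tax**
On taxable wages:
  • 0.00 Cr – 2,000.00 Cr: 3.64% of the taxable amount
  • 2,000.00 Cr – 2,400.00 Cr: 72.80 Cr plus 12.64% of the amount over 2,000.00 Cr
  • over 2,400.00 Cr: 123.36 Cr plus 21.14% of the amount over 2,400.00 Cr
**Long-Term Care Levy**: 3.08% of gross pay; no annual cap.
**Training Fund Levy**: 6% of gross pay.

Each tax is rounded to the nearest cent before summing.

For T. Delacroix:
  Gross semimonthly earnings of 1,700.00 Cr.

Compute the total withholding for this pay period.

216.24 Cr

Provincial Income Tax: taxable = 1,700.00 Cr
  3.64% × 1,700.00 Cr = 61.88 Cr
Long-Term Care Levy: 3.08% × 1,700.00 Cr = 52.36 Cr
Training Fund Levy: 6% × 1,700.00 Cr = 102.00 Cr
Total: 61.88 Cr + 52.36 Cr + 102.00 Cr = 216.24 Cr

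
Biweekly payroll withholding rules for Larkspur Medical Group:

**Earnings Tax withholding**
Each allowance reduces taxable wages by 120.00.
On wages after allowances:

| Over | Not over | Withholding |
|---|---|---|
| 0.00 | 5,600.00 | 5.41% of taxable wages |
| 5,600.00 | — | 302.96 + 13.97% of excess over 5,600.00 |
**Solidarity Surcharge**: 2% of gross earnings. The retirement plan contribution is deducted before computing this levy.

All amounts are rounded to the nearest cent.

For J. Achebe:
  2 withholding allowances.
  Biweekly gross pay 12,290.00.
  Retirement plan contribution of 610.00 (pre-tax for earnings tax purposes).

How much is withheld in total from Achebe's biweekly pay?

Earnings Tax: taxable = 12,290.00 − 610.00 − 2×120.00 = 11,440.00
  302.96 + 13.97% × (11,440.00 − 5,600.00) = 302.96 + 13.97% × 5,840.00 = 1,118.81
Solidarity Surcharge: 2% × 11,680.00 = 233.60
Total: 1,118.81 + 233.60 = 1,352.41

1,352.41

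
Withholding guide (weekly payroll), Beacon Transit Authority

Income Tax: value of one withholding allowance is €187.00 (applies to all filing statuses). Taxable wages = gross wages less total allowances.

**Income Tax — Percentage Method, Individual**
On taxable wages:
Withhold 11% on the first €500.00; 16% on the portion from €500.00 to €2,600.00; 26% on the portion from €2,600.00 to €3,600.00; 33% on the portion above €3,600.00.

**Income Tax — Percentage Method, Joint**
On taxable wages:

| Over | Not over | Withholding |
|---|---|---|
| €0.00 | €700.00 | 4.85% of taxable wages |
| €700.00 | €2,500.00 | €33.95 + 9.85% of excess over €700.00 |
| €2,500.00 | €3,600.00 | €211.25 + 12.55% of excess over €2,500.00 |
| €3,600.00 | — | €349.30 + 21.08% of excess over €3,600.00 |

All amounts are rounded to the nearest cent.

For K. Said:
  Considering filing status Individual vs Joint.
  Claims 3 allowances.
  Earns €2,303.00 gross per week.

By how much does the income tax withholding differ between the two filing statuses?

€117.13

Income Tax (Individual): taxable = €2,303.00 − 3×€187.00 = €1,742.00
  €55.00 + 16% × (€1,742.00 − €500.00) = €55.00 + 16% × €1,242.00 = €253.72
Income Tax (Joint): taxable = €2,303.00 − 3×€187.00 = €1,742.00
  €33.95 + 9.85% × (€1,742.00 − €700.00) = €33.95 + 9.85% × €1,042.00 = €136.59
Difference: |€253.72 − €136.59| = €117.13 (higher under Individual)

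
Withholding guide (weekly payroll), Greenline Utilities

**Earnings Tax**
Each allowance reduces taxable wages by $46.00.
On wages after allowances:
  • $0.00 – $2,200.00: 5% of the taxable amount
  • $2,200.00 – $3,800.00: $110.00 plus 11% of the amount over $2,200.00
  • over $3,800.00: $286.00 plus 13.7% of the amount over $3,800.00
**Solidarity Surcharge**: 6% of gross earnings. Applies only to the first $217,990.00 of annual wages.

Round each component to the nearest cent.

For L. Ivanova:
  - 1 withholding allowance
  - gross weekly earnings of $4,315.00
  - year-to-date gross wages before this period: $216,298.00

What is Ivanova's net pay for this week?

$3,863.23

Earnings Tax: taxable = $4,315.00 − 1×$46.00 = $4,269.00
  $286.00 + 13.7% × ($4,269.00 − $3,800.00) = $286.00 + 13.7% × $469.00 = $350.25
Solidarity Surcharge: cap $217,990.00 − YTD $216,298.00 = $1,692.00 subject; 6% × $1,692.00 = $101.52
Total withheld: $350.25 + $101.52 = $451.77
Net pay: $4,315.00 − $451.77 = $3,863.23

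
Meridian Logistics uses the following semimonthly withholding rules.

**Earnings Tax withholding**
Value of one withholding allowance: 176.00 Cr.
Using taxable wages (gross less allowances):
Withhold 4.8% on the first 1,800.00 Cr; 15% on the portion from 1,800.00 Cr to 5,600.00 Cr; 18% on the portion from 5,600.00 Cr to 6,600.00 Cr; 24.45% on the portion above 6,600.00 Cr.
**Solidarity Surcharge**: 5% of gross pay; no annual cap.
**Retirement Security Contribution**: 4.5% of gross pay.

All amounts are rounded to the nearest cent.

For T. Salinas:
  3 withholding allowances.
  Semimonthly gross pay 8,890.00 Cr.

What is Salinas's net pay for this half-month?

6,778.24 Cr

Earnings Tax: taxable = 8,890.00 Cr − 3×176.00 Cr = 8,362.00 Cr
  836.40 Cr + 24.45% × (8,362.00 Cr − 6,600.00 Cr) = 836.40 Cr + 24.45% × 1,762.00 Cr = 1,267.21 Cr
Solidarity Surcharge: 5% × 8,890.00 Cr = 444.50 Cr
Retirement Security Contribution: 4.5% × 8,890.00 Cr = 400.05 Cr
Total withheld: 1,267.21 Cr + 444.50 Cr + 400.05 Cr = 2,111.76 Cr
Net pay: 8,890.00 Cr − 2,111.76 Cr = 6,778.24 Cr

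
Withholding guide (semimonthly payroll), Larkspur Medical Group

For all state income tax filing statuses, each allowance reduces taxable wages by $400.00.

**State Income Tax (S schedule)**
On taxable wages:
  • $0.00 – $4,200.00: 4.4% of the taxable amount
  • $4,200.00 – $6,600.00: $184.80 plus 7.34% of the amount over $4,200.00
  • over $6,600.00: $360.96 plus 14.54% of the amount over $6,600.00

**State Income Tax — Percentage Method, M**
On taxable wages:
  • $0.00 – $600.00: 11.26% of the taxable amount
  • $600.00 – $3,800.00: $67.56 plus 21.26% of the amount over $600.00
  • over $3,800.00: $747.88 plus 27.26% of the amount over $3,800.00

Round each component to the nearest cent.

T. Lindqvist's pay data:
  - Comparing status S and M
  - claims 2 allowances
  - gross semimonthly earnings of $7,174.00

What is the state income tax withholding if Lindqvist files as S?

$344.37

State Income Tax (S): taxable = $7,174.00 − 2×$400.00 = $6,374.00
  $184.80 + 7.34% × ($6,374.00 − $4,200.00) = $184.80 + 7.34% × $2,174.00 = $344.37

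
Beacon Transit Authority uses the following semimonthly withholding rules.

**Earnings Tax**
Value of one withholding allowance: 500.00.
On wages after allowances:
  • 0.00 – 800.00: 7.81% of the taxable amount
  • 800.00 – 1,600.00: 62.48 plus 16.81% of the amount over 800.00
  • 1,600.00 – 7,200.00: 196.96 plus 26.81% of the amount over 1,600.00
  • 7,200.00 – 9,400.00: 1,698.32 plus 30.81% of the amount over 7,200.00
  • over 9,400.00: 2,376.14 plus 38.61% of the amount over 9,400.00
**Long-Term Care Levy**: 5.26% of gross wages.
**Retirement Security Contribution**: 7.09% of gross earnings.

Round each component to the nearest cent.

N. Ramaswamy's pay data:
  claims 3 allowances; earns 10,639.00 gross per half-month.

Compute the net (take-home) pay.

Earnings Tax: taxable = 10,639.00 − 3×500.00 = 9,139.00
  1,698.32 + 30.81% × (9,139.00 − 7,200.00) = 1,698.32 + 30.81% × 1,939.00 = 2,295.73
Long-Term Care Levy: 5.26% × 10,639.00 = 559.61
Retirement Security Contribution: 7.09% × 10,639.00 = 754.31
Total withheld: 2,295.73 + 559.61 + 754.31 = 3,609.65
Net pay: 10,639.00 − 3,609.65 = 7,029.35

7,029.35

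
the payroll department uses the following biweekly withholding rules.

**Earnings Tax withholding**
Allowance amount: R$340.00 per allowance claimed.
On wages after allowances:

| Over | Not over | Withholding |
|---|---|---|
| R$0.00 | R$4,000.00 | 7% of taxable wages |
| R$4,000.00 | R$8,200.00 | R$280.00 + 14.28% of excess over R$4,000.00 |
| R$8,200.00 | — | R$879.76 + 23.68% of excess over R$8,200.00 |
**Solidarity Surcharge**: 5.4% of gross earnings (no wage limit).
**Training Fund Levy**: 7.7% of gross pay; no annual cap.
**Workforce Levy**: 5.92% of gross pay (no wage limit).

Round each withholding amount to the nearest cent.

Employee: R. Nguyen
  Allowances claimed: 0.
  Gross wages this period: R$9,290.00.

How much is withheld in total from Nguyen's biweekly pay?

Earnings Tax: taxable = R$9,290.00
  R$879.76 + 23.68% × (R$9,290.00 − R$8,200.00) = R$879.76 + 23.68% × R$1,090.00 = R$1,137.87
Solidarity Surcharge: 5.4% × R$9,290.00 = R$501.66
Training Fund Levy: 7.7% × R$9,290.00 = R$715.33
Workforce Levy: 5.92% × R$9,290.00 = R$549.97
Total: R$1,137.87 + R$501.66 + R$715.33 + R$549.97 = R$2,904.83

R$2,904.83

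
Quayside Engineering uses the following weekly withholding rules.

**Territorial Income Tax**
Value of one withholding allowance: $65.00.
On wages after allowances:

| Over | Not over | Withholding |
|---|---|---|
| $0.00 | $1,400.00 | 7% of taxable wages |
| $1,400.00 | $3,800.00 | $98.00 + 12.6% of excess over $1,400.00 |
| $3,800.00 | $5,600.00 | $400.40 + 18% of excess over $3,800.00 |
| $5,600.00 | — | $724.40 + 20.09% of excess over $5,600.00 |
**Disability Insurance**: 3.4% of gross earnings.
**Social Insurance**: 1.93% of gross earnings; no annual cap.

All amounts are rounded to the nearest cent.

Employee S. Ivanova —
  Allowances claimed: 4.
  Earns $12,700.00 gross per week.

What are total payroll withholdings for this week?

Territorial Income Tax: taxable = $12,700.00 − 4×$65.00 = $12,440.00
  $724.40 + 20.09% × ($12,440.00 − $5,600.00) = $724.40 + 20.09% × $6,840.00 = $2,098.56
Disability Insurance: 3.4% × $12,700.00 = $431.80
Social Insurance: 1.93% × $12,700.00 = $245.11
Total: $2,098.56 + $431.80 + $245.11 = $2,775.47

$2,775.47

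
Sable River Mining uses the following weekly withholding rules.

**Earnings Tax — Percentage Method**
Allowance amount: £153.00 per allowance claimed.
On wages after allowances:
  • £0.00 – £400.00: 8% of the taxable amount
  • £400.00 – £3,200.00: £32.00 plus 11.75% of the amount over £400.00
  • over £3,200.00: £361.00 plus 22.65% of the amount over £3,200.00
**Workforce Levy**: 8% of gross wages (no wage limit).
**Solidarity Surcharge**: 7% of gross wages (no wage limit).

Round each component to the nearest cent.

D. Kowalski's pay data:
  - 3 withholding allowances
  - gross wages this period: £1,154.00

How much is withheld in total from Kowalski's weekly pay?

£239.76

Earnings Tax: taxable = £1,154.00 − 3×£153.00 = £695.00
  £32.00 + 11.75% × (£695.00 − £400.00) = £32.00 + 11.75% × £295.00 = £66.66
Workforce Levy: 8% × £1,154.00 = £92.32
Solidarity Surcharge: 7% × £1,154.00 = £80.78
Total: £66.66 + £92.32 + £80.78 = £239.76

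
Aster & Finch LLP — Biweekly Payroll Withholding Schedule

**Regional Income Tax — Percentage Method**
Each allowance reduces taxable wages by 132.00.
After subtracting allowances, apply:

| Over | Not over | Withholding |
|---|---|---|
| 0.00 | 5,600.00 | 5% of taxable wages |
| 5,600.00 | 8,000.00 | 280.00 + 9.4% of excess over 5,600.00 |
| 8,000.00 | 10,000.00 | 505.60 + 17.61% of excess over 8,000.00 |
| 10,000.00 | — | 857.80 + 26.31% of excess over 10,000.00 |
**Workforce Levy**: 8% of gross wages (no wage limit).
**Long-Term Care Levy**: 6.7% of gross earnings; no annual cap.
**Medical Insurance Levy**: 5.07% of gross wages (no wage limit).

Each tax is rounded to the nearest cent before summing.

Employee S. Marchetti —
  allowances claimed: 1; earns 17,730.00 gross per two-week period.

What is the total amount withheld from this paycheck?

Regional Income Tax: taxable = 17,730.00 − 1×132.00 = 17,598.00
  857.80 + 26.31% × (17,598.00 − 10,000.00) = 857.80 + 26.31% × 7,598.00 = 2,856.83
Workforce Levy: 8% × 17,730.00 = 1,418.40
Long-Term Care Levy: 6.7% × 17,730.00 = 1,187.91
Medical Insurance Levy: 5.07% × 17,730.00 = 898.91
Total: 2,856.83 + 1,418.40 + 1,187.91 + 898.91 = 6,362.05

6,362.05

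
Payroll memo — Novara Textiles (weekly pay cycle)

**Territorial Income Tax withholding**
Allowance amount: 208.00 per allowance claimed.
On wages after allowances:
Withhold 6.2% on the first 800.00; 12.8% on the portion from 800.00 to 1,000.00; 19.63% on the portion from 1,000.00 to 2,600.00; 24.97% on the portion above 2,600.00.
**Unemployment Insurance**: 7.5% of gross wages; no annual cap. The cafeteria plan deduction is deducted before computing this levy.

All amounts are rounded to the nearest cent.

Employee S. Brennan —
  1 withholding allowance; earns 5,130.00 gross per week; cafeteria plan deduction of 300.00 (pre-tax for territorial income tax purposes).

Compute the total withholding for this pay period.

1,256.42

Territorial Income Tax: taxable = 5,130.00 − 300.00 − 1×208.00 = 4,622.00
  389.28 + 24.97% × (4,622.00 − 2,600.00) = 389.28 + 24.97% × 2,022.00 = 894.17
Unemployment Insurance: 7.5% × 4,830.00 = 362.25
Total: 894.17 + 362.25 = 1,256.42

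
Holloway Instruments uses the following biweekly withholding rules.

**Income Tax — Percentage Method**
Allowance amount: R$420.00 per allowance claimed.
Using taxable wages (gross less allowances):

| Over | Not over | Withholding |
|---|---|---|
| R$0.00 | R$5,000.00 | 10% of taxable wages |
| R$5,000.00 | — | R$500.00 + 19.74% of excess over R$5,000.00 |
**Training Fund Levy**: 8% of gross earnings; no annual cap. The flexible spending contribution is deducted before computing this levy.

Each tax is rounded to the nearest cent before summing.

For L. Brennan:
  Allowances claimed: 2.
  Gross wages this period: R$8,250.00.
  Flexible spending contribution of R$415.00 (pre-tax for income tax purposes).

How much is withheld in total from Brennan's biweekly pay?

Income Tax: taxable = R$8,250.00 − R$415.00 − 2×R$420.00 = R$6,995.00
  R$500.00 + 19.74% × (R$6,995.00 − R$5,000.00) = R$500.00 + 19.74% × R$1,995.00 = R$893.81
Training Fund Levy: 8% × R$7,835.00 = R$626.80
Total: R$893.81 + R$626.80 = R$1,520.61

R$1,520.61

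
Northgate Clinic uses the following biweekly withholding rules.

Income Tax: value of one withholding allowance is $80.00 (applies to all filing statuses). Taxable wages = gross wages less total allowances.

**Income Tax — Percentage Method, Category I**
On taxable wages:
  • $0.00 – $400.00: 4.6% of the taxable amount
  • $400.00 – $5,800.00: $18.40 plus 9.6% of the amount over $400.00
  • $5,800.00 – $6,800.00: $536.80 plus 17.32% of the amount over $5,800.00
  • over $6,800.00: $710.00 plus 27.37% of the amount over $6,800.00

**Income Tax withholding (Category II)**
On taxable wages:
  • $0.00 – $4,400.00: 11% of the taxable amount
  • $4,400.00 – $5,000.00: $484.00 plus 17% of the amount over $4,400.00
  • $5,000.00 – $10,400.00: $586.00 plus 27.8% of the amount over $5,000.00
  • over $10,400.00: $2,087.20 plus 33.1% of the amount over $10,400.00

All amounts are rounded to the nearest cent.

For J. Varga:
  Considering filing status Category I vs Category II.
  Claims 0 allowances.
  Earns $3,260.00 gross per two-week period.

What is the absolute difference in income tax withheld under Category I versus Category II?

Income Tax (Category I): taxable = $3,260.00
  $18.40 + 9.6% × ($3,260.00 − $400.00) = $18.40 + 9.6% × $2,860.00 = $292.96
Income Tax (Category II): taxable = $3,260.00
  11% × $3,260.00 = $358.60
Difference: |$292.96 − $358.60| = $65.64 (higher under Category II)

$65.64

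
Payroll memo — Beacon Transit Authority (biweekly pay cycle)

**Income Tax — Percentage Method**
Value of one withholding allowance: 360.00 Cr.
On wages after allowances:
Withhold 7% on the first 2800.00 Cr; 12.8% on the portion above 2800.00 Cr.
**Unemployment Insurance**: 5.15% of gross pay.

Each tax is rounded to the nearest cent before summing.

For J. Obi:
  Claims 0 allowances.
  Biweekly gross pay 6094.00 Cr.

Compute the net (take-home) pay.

5162.53 Cr

Income Tax: taxable = 6094.00 Cr
  196.00 Cr + 12.8% × (6094.00 Cr − 2800.00 Cr) = 196.00 Cr + 12.8% × 3294.00 Cr = 617.63 Cr
Unemployment Insurance: 5.15% × 6094.00 Cr = 313.84 Cr
Total withheld: 617.63 Cr + 313.84 Cr = 931.47 Cr
Net pay: 6094.00 Cr − 931.47 Cr = 5162.53 Cr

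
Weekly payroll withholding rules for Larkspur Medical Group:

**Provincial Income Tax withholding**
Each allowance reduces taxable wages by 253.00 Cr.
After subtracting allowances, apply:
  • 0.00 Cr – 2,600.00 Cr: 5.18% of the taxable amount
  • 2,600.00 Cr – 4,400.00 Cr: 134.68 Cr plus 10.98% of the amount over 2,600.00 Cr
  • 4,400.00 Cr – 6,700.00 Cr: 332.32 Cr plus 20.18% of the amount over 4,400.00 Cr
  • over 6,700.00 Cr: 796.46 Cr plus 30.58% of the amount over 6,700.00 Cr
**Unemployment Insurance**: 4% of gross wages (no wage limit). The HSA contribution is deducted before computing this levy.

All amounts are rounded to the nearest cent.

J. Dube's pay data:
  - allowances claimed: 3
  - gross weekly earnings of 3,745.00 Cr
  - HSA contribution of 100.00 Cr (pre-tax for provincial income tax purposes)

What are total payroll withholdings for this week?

Provincial Income Tax: taxable = 3,745.00 Cr − 100.00 Cr − 3×253.00 Cr = 2,886.00 Cr
  134.68 Cr + 10.98% × (2,886.00 Cr − 2,600.00 Cr) = 134.68 Cr + 10.98% × 286.00 Cr = 166.08 Cr
Unemployment Insurance: 4% × 3,645.00 Cr = 145.80 Cr
Total: 166.08 Cr + 145.80 Cr = 311.88 Cr

311.88 Cr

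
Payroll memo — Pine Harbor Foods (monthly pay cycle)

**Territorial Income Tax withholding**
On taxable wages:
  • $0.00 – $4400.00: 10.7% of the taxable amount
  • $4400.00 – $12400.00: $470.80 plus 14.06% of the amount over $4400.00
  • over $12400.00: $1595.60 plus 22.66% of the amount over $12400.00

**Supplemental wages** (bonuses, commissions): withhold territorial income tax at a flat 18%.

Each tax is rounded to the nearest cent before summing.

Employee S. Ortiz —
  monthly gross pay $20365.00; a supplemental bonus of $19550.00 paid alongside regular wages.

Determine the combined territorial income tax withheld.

Territorial Income Tax: taxable = $20365.00
  $1595.60 + 22.66% × ($20365.00 − $12400.00) = $1595.60 + 22.66% × $7965.00 = $3400.47
Supplemental (18% flat on bonus): 18% × $19550.00 = $3519.00
Total territorial income tax: $3400.47 + $3519.00 = $6919.47

$6919.47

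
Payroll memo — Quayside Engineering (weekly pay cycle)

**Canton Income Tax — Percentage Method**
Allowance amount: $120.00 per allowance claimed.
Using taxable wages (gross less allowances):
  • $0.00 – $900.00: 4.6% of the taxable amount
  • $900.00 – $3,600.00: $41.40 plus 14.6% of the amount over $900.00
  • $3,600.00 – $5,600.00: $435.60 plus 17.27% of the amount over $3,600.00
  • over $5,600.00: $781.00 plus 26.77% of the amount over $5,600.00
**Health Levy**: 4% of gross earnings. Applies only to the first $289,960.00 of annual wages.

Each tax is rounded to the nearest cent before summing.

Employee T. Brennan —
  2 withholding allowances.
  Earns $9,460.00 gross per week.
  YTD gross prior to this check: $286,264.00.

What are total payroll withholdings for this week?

Canton Income Tax: taxable = $9,460.00 − 2×$120.00 = $9,220.00
  $781.00 + 26.77% × ($9,220.00 − $5,600.00) = $781.00 + 26.77% × $3,620.00 = $1,750.07
Health Levy: cap $289,960.00 − YTD $286,264.00 = $3,696.00 subject; 4% × $3,696.00 = $147.84
Total: $1,750.07 + $147.84 = $1,897.91

$1,897.91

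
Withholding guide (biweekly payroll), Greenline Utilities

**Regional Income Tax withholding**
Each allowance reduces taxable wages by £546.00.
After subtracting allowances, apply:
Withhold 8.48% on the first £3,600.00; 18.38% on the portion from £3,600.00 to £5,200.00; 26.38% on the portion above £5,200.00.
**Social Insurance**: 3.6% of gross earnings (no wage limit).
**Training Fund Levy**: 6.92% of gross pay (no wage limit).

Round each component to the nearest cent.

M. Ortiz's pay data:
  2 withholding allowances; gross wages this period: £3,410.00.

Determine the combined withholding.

Regional Income Tax: taxable = £3,410.00 − 2×£546.00 = £2,318.00
  8.48% × £2,318.00 = £196.57
Social Insurance: 3.6% × £3,410.00 = £122.76
Training Fund Levy: 6.92% × £3,410.00 = £235.97
Total: £196.57 + £122.76 + £235.97 = £555.30

£555.30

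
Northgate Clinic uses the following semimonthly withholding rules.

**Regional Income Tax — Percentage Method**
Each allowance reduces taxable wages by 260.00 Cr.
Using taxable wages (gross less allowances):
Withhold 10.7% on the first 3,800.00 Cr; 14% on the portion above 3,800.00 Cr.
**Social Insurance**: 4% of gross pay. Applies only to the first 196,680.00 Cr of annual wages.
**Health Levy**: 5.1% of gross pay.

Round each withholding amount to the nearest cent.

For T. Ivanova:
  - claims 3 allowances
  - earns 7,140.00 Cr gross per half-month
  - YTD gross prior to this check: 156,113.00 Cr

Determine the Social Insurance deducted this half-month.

285.60 Cr

Social Insurance: 4% × 7,140.00 Cr = 285.60 Cr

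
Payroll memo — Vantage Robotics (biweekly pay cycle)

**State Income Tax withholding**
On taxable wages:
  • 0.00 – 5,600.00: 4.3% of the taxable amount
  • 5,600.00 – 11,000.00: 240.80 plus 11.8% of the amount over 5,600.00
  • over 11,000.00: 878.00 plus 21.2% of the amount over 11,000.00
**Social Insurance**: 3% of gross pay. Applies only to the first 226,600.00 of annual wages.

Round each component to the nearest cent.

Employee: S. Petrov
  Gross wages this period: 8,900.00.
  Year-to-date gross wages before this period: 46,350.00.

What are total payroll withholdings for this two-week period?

897.20

State Income Tax: taxable = 8,900.00
  240.80 + 11.8% × (8,900.00 − 5,600.00) = 240.80 + 11.8% × 3,300.00 = 630.20
Social Insurance: 3% × 8,900.00 = 267.00
Total: 630.20 + 267.00 = 897.20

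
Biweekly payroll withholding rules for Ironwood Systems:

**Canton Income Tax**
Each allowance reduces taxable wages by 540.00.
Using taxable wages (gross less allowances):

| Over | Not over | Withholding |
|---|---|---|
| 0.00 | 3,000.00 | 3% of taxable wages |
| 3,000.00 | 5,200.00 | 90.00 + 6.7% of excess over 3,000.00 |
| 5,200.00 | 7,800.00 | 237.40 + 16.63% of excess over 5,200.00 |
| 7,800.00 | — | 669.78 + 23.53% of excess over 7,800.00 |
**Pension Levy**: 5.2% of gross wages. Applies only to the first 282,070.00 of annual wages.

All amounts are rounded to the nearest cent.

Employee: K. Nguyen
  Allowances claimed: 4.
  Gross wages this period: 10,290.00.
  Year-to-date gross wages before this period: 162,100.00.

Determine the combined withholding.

Canton Income Tax: taxable = 10,290.00 − 4×540.00 = 8,130.00
  669.78 + 23.53% × (8,130.00 − 7,800.00) = 669.78 + 23.53% × 330.00 = 747.43
Pension Levy: 5.2% × 10,290.00 = 535.08
Total: 747.43 + 535.08 = 1,282.51

1,282.51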